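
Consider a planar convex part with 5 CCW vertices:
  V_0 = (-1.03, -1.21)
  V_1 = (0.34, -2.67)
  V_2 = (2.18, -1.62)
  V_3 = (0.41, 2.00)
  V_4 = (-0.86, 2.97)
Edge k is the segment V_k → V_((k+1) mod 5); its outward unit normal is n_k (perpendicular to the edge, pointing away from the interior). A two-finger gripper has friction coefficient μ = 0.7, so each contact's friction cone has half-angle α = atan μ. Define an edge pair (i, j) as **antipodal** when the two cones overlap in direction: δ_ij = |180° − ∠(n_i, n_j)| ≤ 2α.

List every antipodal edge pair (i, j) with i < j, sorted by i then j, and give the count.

α = atan 0.7 = 34.99°;  2α = 69.98°
n_0 = (-0.7292, -0.6843)
n_1 = (+0.4956, -0.8685)
n_2 = (+0.8984, +0.4393)
n_3 = (+0.6070, +0.7947)
n_4 = (-0.9992, +0.0406)
  (0,1): δ = 103.47°  ·
  (0,2): δ = 17.12°  ✓
  (0,3): δ = 9.45°  ✓
  (0,4): δ = 134.49°  ·
  (1,2): δ = 93.66°  ·
  (1,3): δ = 67.08°  ✓
  (1,4): δ = 57.96°  ✓
  (2,3): δ = 153.43°  ·
  (2,4): δ = 28.39°  ✓
  (3,4): δ = 54.96°  ✓
antipodal pairs: 6

count = 6; pairs: (0,2), (0,3), (1,3), (1,4), (2,4), (3,4)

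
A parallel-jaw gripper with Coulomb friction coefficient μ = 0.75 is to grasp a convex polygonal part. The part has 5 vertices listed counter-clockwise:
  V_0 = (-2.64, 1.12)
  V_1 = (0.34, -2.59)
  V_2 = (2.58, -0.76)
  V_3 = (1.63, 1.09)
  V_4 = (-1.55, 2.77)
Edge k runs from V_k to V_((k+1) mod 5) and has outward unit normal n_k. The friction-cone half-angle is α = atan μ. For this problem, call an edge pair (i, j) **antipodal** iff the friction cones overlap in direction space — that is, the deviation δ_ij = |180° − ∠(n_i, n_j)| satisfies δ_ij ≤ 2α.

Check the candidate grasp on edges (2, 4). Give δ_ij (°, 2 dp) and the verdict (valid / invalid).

α = atan 0.75 = 36.87°;  2α = 73.74°
edge 2: e_2 = (-0.95, +1.85);  n_2 = (+0.8896, +0.4568)
edge 4: e_4 = (-1.09, -1.65);  n_4 = (-0.8344, +0.5512)
∠(n_2, n_4) = 119.37°
δ = |180° − 119.37°| = 60.63°
60.63° ≤ 2α = 73.74°  →  valid

δ = 60.63°, valid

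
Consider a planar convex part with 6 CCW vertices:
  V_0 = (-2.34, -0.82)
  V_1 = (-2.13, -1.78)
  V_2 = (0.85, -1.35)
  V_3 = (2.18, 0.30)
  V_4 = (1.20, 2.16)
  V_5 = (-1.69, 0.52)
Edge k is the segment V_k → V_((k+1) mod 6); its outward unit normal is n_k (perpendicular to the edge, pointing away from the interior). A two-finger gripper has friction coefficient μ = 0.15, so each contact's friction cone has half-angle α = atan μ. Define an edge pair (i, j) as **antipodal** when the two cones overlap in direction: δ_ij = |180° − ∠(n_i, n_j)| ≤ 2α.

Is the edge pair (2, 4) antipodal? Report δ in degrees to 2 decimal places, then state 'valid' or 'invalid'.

δ = 21.56°, invalid

α = atan 0.15 = 8.53°;  2α = 17.06°
edge 2: e_2 = (+1.33, +1.65);  n_2 = (+0.7786, -0.6276)
edge 4: e_4 = (-2.89, -1.64);  n_4 = (-0.4935, +0.8697)
∠(n_2, n_4) = 158.44°
δ = |180° − 158.44°| = 21.56°
21.56° > 2α = 17.06°  →  invalid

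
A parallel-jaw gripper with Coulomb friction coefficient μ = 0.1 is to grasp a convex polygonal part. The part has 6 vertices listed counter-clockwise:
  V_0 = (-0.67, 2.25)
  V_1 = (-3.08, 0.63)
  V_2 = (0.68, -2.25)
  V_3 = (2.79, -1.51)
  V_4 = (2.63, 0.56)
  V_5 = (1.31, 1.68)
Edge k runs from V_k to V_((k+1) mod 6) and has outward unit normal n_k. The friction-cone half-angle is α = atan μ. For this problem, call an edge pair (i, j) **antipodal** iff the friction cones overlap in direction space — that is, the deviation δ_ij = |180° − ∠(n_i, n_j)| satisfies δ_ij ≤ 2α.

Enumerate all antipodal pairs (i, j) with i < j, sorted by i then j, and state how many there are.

count = 1; pairs: (1,4)

α = atan 0.1 = 5.71°;  2α = 11.42°
n_0 = (-0.5579, +0.8299)
n_1 = (-0.6081, -0.7939)
n_2 = (+0.3309, -0.9436)
n_3 = (+0.9970, +0.0771)
n_4 = (+0.6470, +0.7625)
n_5 = (+0.2766, +0.9610)
  (0,1): δ = 71.36°  ·
  (0,2): δ = 14.58°  ·
  (0,3): δ = 60.51°  ·
  (0,4): δ = 105.78°  ·
  (0,5): δ = 130.03°  ·
  (1,2): δ = 123.22°  ·
  (1,3): δ = 48.13°  ·
  (1,4): δ = 2.86°  ✓
  (1,5): δ = 21.39°  ·
  (2,3): δ = 104.91°  ·
  (2,4): δ = 59.64°  ·
  (2,5): δ = 35.39°  ·
  (3,4): δ = 134.73°  ·
  (3,5): δ = 110.48°  ·
  (4,5): δ = 155.75°  ·
antipodal pairs: 1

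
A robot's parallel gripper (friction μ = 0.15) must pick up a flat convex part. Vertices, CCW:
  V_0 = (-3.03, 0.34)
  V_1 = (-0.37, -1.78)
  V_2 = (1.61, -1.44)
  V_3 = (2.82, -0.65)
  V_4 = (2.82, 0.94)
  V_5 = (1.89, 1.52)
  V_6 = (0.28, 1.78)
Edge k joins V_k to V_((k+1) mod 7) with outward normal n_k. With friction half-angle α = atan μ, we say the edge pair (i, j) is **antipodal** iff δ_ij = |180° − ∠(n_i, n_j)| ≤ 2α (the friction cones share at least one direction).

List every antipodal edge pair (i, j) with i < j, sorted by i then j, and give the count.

α = atan 0.15 = 8.53°;  2α = 17.06°
n_0 = (-0.6233, -0.7820)
n_1 = (+0.1692, -0.9856)
n_2 = (+0.5467, -0.8373)
n_3 = (+1.0000, -0.0000)
n_4 = (+0.5292, +0.8485)
n_5 = (+0.1594, +0.9872)
n_6 = (-0.3989, +0.9170)
  (0,1): δ = 131.70°  ·
  (0,2): δ = 108.31°  ·
  (0,3): δ = 51.45°  ·
  (0,4): δ = 6.60°  ✓
  (0,5): δ = 29.38°  ·
  (0,6): δ = 62.07°  ·
  (1,2): δ = 156.60°  ·
  (1,3): δ = 99.74°  ·
  (1,4): δ = 41.69°  ·
  (1,5): δ = 18.92°  ·
  (1,6): δ = 13.77°  ✓
  (2,3): δ = 123.14°  ·
  (2,4): δ = 65.09°  ·
  (2,5): δ = 42.31°  ·
  (2,6): δ = 9.63°  ✓
  (3,4): δ = 121.95°  ·
  (3,5): δ = 99.17°  ·
  (3,6): δ = 66.49°  ·
  (4,5): δ = 157.22°  ·
  (4,6): δ = 124.54°  ·
  (5,6): δ = 147.32°  ·
antipodal pairs: 3

count = 3; pairs: (0,4), (1,6), (2,6)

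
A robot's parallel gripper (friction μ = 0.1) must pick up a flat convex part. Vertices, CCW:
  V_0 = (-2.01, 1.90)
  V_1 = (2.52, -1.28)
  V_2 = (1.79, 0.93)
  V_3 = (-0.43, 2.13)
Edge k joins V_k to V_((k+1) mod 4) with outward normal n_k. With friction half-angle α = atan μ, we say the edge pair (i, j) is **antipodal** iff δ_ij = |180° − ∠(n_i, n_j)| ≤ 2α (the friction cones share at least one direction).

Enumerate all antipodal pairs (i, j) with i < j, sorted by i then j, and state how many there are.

α = atan 0.1 = 5.71°;  2α = 11.42°
n_0 = (-0.5746, -0.8185)
n_1 = (+0.9495, +0.3136)
n_2 = (+0.4755, +0.8797)
n_3 = (-0.1441, +0.9896)
  (0,1): δ = 36.65°  ·
  (0,2): δ = 6.68°  ✓
  (0,3): δ = 43.35°  ·
  (1,2): δ = 136.67°  ·
  (1,3): δ = 100.00°  ·
  (2,3): δ = 143.32°  ·
antipodal pairs: 1

count = 1; pairs: (0,2)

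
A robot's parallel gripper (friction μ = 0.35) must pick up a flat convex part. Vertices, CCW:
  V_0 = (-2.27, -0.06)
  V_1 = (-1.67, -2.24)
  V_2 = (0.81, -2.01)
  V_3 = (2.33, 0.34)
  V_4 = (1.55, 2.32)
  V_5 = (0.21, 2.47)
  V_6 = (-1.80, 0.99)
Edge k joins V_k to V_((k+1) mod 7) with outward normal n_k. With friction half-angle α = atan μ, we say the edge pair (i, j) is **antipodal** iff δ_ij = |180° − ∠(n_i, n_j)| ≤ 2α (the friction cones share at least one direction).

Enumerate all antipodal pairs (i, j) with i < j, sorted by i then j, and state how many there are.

α = atan 0.35 = 19.29°;  2α = 38.58°
n_0 = (-0.9641, -0.2654)
n_1 = (+0.0923, -0.9957)
n_2 = (+0.8397, -0.5431)
n_3 = (+0.9304, +0.3665)
n_4 = (+0.1112, +0.9938)
n_5 = (-0.5929, +0.8053)
n_6 = (-0.9127, +0.4086)
  (0,1): δ = 100.09°  ·
  (0,2): δ = 48.28°  ·
  (0,3): δ = 6.11°  ✓
  (0,4): δ = 68.22°  ·
  (0,5): δ = 110.98°  ·
  (0,6): δ = 140.50°  ·
  (1,2): δ = 128.19°  ·
  (1,3): δ = 73.80°  ·
  (1,4): δ = 11.69°  ✓
  (1,5): δ = 31.07°  ✓
  (1,6): δ = 60.59°  ·
  (2,3): δ = 125.60°  ·
  (2,4): δ = 63.49°  ·
  (2,5): δ = 20.74°  ✓
  (2,6): δ = 8.78°  ✓
  (3,4): δ = 117.89°  ·
  (3,5): δ = 75.14°  ·
  (3,6): δ = 45.62°  ·
  (4,5): δ = 137.25°  ·
  (4,6): δ = 107.73°  ·
  (5,6): δ = 150.48°  ·
antipodal pairs: 5

count = 5; pairs: (0,3), (1,4), (1,5), (2,5), (2,6)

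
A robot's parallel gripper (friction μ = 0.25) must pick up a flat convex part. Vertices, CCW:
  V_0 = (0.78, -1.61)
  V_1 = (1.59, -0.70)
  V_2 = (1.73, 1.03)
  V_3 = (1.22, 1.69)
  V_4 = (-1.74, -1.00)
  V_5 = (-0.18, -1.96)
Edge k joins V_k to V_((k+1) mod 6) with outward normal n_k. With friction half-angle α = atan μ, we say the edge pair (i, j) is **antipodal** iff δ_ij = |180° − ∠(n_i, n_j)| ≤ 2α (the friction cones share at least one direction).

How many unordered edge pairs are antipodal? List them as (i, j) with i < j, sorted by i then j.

count = 3; pairs: (0,3), (2,4), (3,5)

α = atan 0.25 = 14.04°;  2α = 28.07°
n_0 = (+0.7470, -0.6649)
n_1 = (+0.9967, -0.0807)
n_2 = (+0.7913, +0.6114)
n_3 = (-0.6725, +0.7401)
n_4 = (-0.5241, -0.8517)
n_5 = (+0.3425, -0.9395)
  (0,1): δ = 142.95°  ·
  (0,2): δ = 100.63°  ·
  (0,3): δ = 6.06°  ✓
  (0,4): δ = 100.07°  ·
  (0,5): δ = 151.70°  ·
  (1,2): δ = 137.68°  ·
  (1,3): δ = 43.11°  ·
  (1,4): δ = 63.02°  ·
  (1,5): δ = 114.66°  ·
  (2,3): δ = 85.43°  ·
  (2,4): δ = 20.70°  ✓
  (2,5): δ = 72.34°  ·
  (3,4): δ = 73.87°  ·
  (3,5): δ = 22.23°  ✓
  (4,5): δ = 128.36°  ·
antipodal pairs: 3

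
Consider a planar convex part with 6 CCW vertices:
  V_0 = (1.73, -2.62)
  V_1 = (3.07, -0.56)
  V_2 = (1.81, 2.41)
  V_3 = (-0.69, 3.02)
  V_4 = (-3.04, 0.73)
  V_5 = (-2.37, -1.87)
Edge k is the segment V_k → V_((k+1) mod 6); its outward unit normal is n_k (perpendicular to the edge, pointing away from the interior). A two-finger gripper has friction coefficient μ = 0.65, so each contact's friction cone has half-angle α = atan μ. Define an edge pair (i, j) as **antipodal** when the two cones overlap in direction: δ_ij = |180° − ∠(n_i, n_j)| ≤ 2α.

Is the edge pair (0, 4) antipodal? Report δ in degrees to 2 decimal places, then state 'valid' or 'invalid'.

α = atan 0.65 = 33.02°;  2α = 66.05°
edge 0: e_0 = (+1.34, +2.06);  n_0 = (+0.8383, -0.5453)
edge 4: e_4 = (+0.67, -2.60);  n_4 = (-0.9684, -0.2495)
∠(n_0, n_4) = 132.51°
δ = |180° − 132.51°| = 47.49°
47.49° ≤ 2α = 66.05°  →  valid

δ = 47.49°, valid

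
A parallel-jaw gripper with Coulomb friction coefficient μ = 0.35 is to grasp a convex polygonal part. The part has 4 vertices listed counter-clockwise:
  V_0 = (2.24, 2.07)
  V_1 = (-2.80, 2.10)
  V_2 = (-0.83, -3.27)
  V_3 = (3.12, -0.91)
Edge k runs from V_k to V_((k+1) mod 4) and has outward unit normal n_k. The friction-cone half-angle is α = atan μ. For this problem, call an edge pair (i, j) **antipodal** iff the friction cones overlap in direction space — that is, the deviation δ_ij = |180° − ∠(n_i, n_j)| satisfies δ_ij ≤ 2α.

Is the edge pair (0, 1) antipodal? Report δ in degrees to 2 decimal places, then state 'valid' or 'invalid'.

δ = 69.51°, invalid

α = atan 0.35 = 19.29°;  2α = 38.58°
edge 0: e_0 = (-5.04, +0.03);  n_0 = (+0.0060, +1.0000)
edge 1: e_1 = (+1.97, -5.37);  n_1 = (-0.9388, -0.3444)
∠(n_0, n_1) = 110.49°
δ = |180° − 110.49°| = 69.51°
69.51° > 2α = 38.58°  →  invalid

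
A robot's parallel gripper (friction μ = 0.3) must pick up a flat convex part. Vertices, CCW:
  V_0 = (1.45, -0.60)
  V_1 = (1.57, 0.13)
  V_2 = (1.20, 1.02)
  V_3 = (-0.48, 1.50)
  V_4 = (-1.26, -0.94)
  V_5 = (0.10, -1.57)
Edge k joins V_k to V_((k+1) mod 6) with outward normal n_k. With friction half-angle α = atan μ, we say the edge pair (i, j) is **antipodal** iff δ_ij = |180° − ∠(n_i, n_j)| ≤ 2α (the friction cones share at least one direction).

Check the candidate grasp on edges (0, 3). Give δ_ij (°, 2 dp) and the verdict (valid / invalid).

α = atan 0.3 = 16.70°;  2α = 33.40°
edge 0: e_0 = (+0.12, +0.73);  n_0 = (+0.9868, -0.1622)
edge 3: e_3 = (-0.78, -2.44);  n_3 = (-0.9525, +0.3045)
∠(n_0, n_3) = 171.61°
δ = |180° − 171.61°| = 8.39°
8.39° ≤ 2α = 33.40°  →  valid

δ = 8.39°, valid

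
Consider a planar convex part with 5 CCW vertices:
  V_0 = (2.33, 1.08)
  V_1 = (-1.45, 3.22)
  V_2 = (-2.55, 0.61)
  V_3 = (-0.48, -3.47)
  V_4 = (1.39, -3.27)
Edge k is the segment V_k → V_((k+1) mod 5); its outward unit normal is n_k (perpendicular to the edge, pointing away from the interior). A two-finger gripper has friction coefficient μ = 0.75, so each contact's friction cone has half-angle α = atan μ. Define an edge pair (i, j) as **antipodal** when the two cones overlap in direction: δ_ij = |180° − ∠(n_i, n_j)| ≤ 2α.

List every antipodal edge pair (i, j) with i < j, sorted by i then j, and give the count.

count = 5; pairs: (0,2), (0,3), (1,3), (1,4), (2,4)

α = atan 0.75 = 36.87°;  2α = 73.74°
n_0 = (+0.4927, +0.8702)
n_1 = (-0.9215, +0.3884)
n_2 = (-0.8918, -0.4525)
n_3 = (+0.1063, -0.9943)
n_4 = (+0.9774, -0.2112)
  (0,1): δ = 83.34°  ·
  (0,2): δ = 33.58°  ✓
  (0,3): δ = 35.62°  ✓
  (0,4): δ = 107.32°  ·
  (1,2): δ = 130.25°  ·
  (1,3): δ = 61.04°  ✓
  (1,4): δ = 10.66°  ✓
  (2,3): δ = 110.80°  ·
  (2,4): δ = 39.09°  ✓
  (3,4): δ = 108.30°  ·
antipodal pairs: 5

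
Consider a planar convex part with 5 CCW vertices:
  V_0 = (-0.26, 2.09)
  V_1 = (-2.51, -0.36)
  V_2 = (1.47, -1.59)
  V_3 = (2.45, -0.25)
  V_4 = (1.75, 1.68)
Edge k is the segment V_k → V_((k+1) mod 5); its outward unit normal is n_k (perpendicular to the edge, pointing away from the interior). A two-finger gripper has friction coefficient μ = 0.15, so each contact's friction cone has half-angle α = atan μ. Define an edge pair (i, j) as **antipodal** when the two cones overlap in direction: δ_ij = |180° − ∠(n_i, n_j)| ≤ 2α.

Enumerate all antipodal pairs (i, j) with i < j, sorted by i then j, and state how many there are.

count = 2; pairs: (0,2), (1,4)

α = atan 0.15 = 8.53°;  2α = 17.06°
n_0 = (-0.7365, +0.6764)
n_1 = (-0.2953, -0.9554)
n_2 = (+0.8072, -0.5903)
n_3 = (+0.9401, +0.3410)
n_4 = (+0.1999, +0.9798)
  (0,1): δ = 64.61°  ·
  (0,2): δ = 6.38°  ✓
  (0,3): δ = 62.50°  ·
  (0,4): δ = 121.03°  ·
  (1,2): δ = 109.01°  ·
  (1,3): δ = 52.89°  ·
  (1,4): δ = 5.64°  ✓
  (2,3): δ = 123.88°  ·
  (2,4): δ = 65.35°  ·
  (3,4): δ = 121.46°  ·
antipodal pairs: 2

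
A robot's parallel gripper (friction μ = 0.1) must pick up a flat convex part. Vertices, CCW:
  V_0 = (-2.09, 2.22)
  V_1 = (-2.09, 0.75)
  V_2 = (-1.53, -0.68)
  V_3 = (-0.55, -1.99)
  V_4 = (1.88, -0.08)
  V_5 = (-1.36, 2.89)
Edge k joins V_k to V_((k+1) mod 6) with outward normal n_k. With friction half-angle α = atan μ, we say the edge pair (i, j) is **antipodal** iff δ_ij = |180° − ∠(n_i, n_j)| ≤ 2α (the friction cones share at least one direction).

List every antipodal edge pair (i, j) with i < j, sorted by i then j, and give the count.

α = atan 0.1 = 5.71°;  2α = 11.42°
n_0 = (-1.0000, -0.0000)
n_1 = (-0.9311, -0.3646)
n_2 = (-0.8007, -0.5990)
n_3 = (+0.6180, -0.7862)
n_4 = (+0.6757, +0.7372)
n_5 = (-0.6762, +0.7367)
  (0,1): δ = 158.61°  ·
  (0,2): δ = 143.20°  ·
  (0,3): δ = 51.83°  ·
  (0,4): δ = 47.49°  ·
  (0,5): δ = 132.55°  ·
  (1,2): δ = 164.59°  ·
  (1,3): δ = 73.22°  ·
  (1,4): δ = 26.10°  ·
  (1,5): δ = 111.16°  ·
  (2,3): δ = 88.63°  ·
  (2,4): δ = 10.69°  ✓
  (2,5): δ = 95.75°  ·
  (3,4): δ = 80.68°  ·
  (3,5): δ = 4.38°  ✓
  (4,5): δ = 94.94°  ·
antipodal pairs: 2

count = 2; pairs: (2,4), (3,5)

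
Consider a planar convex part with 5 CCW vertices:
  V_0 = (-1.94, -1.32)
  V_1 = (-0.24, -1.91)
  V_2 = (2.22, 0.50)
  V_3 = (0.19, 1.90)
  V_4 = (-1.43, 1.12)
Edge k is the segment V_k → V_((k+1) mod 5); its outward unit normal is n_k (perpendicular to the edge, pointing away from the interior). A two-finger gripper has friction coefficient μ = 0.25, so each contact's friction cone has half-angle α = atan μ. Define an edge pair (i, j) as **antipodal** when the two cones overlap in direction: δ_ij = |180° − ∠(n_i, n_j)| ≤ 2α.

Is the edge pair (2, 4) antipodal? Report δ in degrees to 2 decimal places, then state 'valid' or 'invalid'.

α = atan 0.25 = 14.04°;  2α = 28.07°
edge 2: e_2 = (-2.03, +1.40);  n_2 = (+0.5677, +0.8232)
edge 4: e_4 = (-0.51, -2.44);  n_4 = (-0.9788, +0.2046)
∠(n_2, n_4) = 112.79°
δ = |180° − 112.79°| = 67.21°
67.21° > 2α = 28.07°  →  invalid

δ = 67.21°, invalid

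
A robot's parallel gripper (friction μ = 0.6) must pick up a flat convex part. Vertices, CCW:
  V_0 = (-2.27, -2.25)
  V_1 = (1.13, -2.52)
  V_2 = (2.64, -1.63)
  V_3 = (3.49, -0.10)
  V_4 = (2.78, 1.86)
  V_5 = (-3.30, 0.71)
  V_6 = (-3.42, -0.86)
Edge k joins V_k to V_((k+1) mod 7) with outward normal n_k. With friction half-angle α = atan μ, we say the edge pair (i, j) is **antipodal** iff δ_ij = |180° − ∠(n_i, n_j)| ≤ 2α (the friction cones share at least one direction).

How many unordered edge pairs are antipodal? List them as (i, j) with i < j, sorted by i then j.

count = 8; pairs: (0,4), (1,4), (1,5), (2,4), (2,5), (3,5), (3,6), (4,6)

α = atan 0.6 = 30.96°;  2α = 61.93°
n_0 = (-0.0792, -0.9969)
n_1 = (+0.5078, -0.8615)
n_2 = (+0.8742, -0.4856)
n_3 = (+0.9402, +0.3406)
n_4 = (-0.1858, +0.9826)
n_5 = (-0.9971, +0.0762)
n_6 = (-0.7705, -0.6375)
  (0,1): δ = 144.94°  ·
  (0,2): δ = 114.51°  ·
  (0,3): δ = 65.55°  ·
  (0,4): δ = 15.25°  ✓
  (0,5): δ = 90.17°  ·
  (0,6): δ = 134.14°  ·
  (1,2): δ = 149.57°  ·
  (1,3): δ = 100.60°  ·
  (1,4): δ = 19.80°  ✓
  (1,5): δ = 55.11°  ✓
  (1,6): δ = 99.09°  ·
  (2,3): δ = 131.03°  ·
  (2,4): δ = 50.23°  ✓
  (2,5): δ = 24.68°  ✓
  (2,6): δ = 68.66°  ·
  (3,4): δ = 99.20°  ·
  (3,5): δ = 24.28°  ✓
  (3,6): δ = 19.69°  ✓
  (4,5): δ = 105.08°  ·
  (4,6): δ = 61.11°  ✓
  (5,6): δ = 136.03°  ·
antipodal pairs: 8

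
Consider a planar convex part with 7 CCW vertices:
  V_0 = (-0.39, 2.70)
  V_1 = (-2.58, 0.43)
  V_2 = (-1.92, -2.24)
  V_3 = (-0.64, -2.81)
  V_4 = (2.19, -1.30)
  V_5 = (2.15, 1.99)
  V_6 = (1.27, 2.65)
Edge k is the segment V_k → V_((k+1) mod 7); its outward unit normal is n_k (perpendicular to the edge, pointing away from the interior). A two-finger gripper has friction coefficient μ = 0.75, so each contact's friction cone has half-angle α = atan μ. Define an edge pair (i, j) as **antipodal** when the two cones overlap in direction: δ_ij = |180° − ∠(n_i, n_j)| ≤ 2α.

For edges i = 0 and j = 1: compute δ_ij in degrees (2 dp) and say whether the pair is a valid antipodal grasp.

δ = 122.14°, invalid

α = atan 0.75 = 36.87°;  2α = 73.74°
edge 0: e_0 = (-2.19, -2.27);  n_0 = (-0.7197, +0.6943)
edge 1: e_1 = (+0.66, -2.67);  n_1 = (-0.9708, -0.2400)
∠(n_0, n_1) = 57.86°
δ = |180° − 57.86°| = 122.14°
122.14° > 2α = 73.74°  →  invalid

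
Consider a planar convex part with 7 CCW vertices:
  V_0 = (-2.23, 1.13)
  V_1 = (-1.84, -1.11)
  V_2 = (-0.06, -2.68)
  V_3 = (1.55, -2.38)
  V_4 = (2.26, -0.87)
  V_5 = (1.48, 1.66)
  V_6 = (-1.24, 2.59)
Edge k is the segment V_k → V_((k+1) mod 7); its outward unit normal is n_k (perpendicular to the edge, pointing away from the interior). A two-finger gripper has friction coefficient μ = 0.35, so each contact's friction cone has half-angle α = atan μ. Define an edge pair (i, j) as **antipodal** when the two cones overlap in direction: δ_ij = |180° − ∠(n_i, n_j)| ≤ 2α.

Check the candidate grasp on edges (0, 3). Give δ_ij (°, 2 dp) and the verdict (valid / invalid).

δ = 35.06°, valid

α = atan 0.35 = 19.29°;  2α = 38.58°
edge 0: e_0 = (+0.39, -2.24);  n_0 = (-0.9852, -0.1715)
edge 3: e_3 = (+0.71, +1.51);  n_3 = (+0.9050, -0.4255)
∠(n_0, n_3) = 144.94°
δ = |180° − 144.94°| = 35.06°
35.06° ≤ 2α = 38.58°  →  valid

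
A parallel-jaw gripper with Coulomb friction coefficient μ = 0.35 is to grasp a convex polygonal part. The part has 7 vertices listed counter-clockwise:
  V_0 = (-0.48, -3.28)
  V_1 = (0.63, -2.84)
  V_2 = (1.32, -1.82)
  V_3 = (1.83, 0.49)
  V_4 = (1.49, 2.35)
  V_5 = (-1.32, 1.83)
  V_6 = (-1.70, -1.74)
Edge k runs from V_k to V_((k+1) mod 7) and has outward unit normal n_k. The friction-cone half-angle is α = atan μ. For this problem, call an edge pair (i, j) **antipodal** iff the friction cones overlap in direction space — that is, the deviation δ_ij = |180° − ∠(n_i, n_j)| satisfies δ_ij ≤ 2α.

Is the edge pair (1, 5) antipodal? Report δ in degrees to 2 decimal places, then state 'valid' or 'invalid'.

δ = 28.00°, valid

α = atan 0.35 = 19.29°;  2α = 38.58°
edge 1: e_1 = (+0.69, +1.02);  n_1 = (+0.8283, -0.5603)
edge 5: e_5 = (-0.38, -3.57);  n_5 = (-0.9944, +0.1058)
∠(n_1, n_5) = 152.00°
δ = |180° − 152.00°| = 28.00°
28.00° ≤ 2α = 38.58°  →  valid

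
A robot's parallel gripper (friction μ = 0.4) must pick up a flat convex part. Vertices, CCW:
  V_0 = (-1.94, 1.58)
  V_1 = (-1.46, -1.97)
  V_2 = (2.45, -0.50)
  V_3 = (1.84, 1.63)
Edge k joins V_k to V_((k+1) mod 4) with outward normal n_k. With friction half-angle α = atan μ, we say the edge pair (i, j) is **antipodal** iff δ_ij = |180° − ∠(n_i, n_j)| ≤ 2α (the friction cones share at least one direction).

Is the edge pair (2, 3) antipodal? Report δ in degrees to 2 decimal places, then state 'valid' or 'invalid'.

α = atan 0.4 = 21.80°;  2α = 43.60°
edge 2: e_2 = (-0.61, +2.13);  n_2 = (+0.9614, +0.2753)
edge 3: e_3 = (-3.78, -0.05);  n_3 = (-0.0132, +0.9999)
∠(n_2, n_3) = 74.78°
δ = |180° − 74.78°| = 105.22°
105.22° > 2α = 43.60°  →  invalid

δ = 105.22°, invalid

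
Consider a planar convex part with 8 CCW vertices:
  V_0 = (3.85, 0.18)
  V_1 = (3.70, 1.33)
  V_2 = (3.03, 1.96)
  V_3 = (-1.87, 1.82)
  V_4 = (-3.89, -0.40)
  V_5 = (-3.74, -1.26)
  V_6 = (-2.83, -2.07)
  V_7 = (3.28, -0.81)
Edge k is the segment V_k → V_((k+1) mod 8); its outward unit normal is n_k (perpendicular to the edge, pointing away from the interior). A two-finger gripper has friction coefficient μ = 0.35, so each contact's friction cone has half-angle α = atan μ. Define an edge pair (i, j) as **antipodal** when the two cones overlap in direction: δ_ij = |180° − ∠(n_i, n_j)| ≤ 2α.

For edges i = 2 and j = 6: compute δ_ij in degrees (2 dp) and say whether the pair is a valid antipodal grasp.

α = atan 0.35 = 19.29°;  2α = 38.58°
edge 2: e_2 = (-4.90, -0.14);  n_2 = (-0.0286, +0.9996)
edge 6: e_6 = (+6.11, +1.26);  n_6 = (+0.2020, -0.9794)
∠(n_2, n_6) = 169.98°
δ = |180° − 169.98°| = 10.02°
10.02° ≤ 2α = 38.58°  →  valid

δ = 10.02°, valid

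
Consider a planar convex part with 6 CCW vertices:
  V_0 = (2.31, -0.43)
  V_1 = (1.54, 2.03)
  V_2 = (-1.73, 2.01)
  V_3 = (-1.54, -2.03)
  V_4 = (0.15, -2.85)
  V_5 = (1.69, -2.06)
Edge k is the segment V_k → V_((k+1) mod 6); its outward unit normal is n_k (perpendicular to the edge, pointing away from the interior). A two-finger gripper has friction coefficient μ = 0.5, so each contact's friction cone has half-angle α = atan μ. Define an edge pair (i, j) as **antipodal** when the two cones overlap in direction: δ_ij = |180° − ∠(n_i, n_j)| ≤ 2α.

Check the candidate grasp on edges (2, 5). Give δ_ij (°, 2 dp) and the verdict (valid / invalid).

α = atan 0.5 = 26.57°;  2α = 53.13°
edge 2: e_2 = (+0.19, -4.04);  n_2 = (-0.9989, -0.0470)
edge 5: e_5 = (+0.62, +1.63);  n_5 = (+0.9347, -0.3555)
∠(n_2, n_5) = 156.48°
δ = |180° − 156.48°| = 23.52°
23.52° ≤ 2α = 53.13°  →  valid

δ = 23.52°, valid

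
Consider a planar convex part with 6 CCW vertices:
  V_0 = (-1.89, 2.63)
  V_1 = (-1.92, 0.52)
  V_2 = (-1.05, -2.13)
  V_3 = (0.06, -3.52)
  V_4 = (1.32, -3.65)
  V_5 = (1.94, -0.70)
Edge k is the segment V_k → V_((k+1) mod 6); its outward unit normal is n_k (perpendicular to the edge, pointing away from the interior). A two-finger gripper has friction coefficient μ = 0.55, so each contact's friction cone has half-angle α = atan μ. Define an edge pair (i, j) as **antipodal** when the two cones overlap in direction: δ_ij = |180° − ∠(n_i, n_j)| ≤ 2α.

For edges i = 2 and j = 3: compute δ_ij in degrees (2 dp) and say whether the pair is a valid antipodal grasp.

α = atan 0.55 = 28.81°;  2α = 57.62°
edge 2: e_2 = (+1.11, -1.39);  n_2 = (-0.7814, -0.6240)
edge 3: e_3 = (+1.26, -0.13);  n_3 = (-0.1026, -0.9947)
∠(n_2, n_3) = 45.50°
δ = |180° − 45.50°| = 134.50°
134.50° > 2α = 57.62°  →  invalid

δ = 134.50°, invalid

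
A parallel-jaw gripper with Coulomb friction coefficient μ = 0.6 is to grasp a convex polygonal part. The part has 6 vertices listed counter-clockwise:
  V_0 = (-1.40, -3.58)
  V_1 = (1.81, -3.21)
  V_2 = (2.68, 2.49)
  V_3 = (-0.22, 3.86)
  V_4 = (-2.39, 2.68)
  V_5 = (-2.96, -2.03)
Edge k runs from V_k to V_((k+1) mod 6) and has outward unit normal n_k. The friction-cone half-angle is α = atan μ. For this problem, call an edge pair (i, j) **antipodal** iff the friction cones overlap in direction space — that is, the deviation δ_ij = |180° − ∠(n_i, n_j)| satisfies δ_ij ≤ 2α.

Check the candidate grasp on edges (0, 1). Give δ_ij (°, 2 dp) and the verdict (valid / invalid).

α = atan 0.6 = 30.96°;  2α = 61.93°
edge 0: e_0 = (+3.21, +0.37);  n_0 = (+0.1145, -0.9934)
edge 1: e_1 = (+0.87, +5.70);  n_1 = (+0.9886, -0.1509)
∠(n_0, n_1) = 74.75°
δ = |180° − 74.75°| = 105.25°
105.25° > 2α = 61.93°  →  invalid

δ = 105.25°, invalid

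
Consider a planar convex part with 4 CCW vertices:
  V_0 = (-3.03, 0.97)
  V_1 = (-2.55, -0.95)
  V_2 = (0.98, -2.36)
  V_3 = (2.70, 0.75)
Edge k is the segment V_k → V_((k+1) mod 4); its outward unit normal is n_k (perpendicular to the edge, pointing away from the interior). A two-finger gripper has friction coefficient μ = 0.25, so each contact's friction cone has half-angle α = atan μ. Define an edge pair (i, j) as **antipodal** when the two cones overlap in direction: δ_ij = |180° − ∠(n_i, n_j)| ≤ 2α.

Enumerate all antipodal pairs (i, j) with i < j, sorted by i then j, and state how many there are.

α = atan 0.25 = 14.04°;  2α = 28.07°
n_0 = (-0.9701, -0.2425)
n_1 = (-0.3709, -0.9287)
n_2 = (+0.8751, -0.4840)
n_3 = (+0.0384, +0.9993)
  (0,1): δ = 125.81°  ·
  (0,2): δ = 42.98°  ·
  (0,3): δ = 73.76°  ·
  (1,2): δ = 97.17°  ·
  (1,3): δ = 19.57°  ✓
  (2,3): δ = 63.25°  ·
antipodal pairs: 1

count = 1; pairs: (1,3)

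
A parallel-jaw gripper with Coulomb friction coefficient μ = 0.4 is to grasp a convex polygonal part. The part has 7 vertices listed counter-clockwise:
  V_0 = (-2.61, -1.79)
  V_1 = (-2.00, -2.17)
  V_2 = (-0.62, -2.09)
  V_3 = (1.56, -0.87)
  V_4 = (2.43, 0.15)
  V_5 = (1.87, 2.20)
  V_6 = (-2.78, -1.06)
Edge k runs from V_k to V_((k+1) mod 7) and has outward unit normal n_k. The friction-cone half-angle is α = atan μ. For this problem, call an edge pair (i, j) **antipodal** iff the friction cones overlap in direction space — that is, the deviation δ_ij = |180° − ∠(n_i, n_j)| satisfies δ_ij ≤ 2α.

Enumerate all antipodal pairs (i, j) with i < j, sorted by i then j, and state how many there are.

α = atan 0.4 = 21.80°;  2α = 43.60°
n_0 = (-0.5287, -0.8488)
n_1 = (+0.0579, -0.9983)
n_2 = (+0.4884, -0.8726)
n_3 = (+0.7608, -0.6489)
n_4 = (+0.9647, +0.2635)
n_5 = (-0.5741, +0.8188)
n_6 = (-0.9739, -0.2268)
  (0,1): δ = 144.76°  ·
  (0,2): δ = 118.85°  ·
  (0,3): δ = 98.54°  ·
  (0,4): δ = 42.80°  ✓
  (0,5): δ = 66.95°  ·
  (0,6): δ = 135.03°  ·
  (1,2): δ = 154.08°  ·
  (1,3): δ = 133.78°  ·
  (1,4): δ = 78.04°  ·
  (1,5): δ = 31.72°  ✓
  (1,6): δ = 99.79°  ·
  (2,3): δ = 159.70°  ·
  (2,4): δ = 103.95°  ·
  (2,5): δ = 5.80°  ✓
  (2,6): δ = 73.88°  ·
  (3,4): δ = 124.26°  ·
  (3,5): δ = 14.50°  ✓
  (3,6): δ = 53.57°  ·
  (4,5): δ = 70.25°  ·
  (4,6): δ = 2.17°  ✓
  (5,6): δ = 111.92°  ·
antipodal pairs: 5

count = 5; pairs: (0,4), (1,5), (2,5), (3,5), (4,6)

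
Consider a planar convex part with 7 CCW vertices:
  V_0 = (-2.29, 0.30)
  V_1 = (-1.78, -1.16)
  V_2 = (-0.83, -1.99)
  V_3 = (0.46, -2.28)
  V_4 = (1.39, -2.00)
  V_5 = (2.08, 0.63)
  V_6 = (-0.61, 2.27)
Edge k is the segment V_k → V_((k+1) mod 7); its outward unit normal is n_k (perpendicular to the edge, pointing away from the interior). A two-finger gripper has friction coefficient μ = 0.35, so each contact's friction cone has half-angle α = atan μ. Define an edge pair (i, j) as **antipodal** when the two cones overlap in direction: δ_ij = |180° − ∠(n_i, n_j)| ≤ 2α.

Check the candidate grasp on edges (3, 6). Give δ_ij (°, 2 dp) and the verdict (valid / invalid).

α = atan 0.35 = 19.29°;  2α = 38.58°
edge 3: e_3 = (+0.93, +0.28);  n_3 = (+0.2883, -0.9575)
edge 6: e_6 = (-1.68, -1.97);  n_6 = (-0.7609, +0.6489)
∠(n_3, n_6) = 147.21°
δ = |180° − 147.21°| = 32.79°
32.79° ≤ 2α = 38.58°  →  valid

δ = 32.79°, valid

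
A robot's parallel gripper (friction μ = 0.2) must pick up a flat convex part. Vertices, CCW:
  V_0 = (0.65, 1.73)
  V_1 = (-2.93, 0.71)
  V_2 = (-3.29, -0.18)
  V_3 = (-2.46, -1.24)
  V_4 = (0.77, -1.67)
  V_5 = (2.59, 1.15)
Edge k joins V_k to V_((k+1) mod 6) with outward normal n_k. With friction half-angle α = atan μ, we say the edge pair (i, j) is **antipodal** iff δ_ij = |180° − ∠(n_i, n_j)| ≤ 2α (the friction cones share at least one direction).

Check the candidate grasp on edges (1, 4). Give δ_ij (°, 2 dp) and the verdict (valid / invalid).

δ = 10.81°, valid

α = atan 0.2 = 11.31°;  2α = 22.62°
edge 1: e_1 = (-0.36, -0.89);  n_1 = (-0.9270, +0.3750)
edge 4: e_4 = (+1.82, +2.82);  n_4 = (+0.8402, -0.5423)
∠(n_1, n_4) = 169.19°
δ = |180° − 169.19°| = 10.81°
10.81° ≤ 2α = 22.62°  →  valid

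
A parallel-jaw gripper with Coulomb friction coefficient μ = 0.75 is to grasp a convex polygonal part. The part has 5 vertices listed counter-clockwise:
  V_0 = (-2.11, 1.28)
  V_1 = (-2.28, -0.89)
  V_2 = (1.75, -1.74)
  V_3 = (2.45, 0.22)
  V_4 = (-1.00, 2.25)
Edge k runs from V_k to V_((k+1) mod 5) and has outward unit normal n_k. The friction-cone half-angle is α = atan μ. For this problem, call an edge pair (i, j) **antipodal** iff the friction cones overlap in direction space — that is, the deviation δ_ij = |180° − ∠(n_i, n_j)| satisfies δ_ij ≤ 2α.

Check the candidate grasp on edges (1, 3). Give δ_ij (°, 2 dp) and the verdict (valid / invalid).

δ = 18.56°, valid

α = atan 0.75 = 36.87°;  2α = 73.74°
edge 1: e_1 = (+4.03, -0.85);  n_1 = (-0.2064, -0.9785)
edge 3: e_3 = (-3.45, +2.03);  n_3 = (+0.5071, +0.8619)
∠(n_1, n_3) = 161.44°
δ = |180° − 161.44°| = 18.56°
18.56° ≤ 2α = 73.74°  →  valid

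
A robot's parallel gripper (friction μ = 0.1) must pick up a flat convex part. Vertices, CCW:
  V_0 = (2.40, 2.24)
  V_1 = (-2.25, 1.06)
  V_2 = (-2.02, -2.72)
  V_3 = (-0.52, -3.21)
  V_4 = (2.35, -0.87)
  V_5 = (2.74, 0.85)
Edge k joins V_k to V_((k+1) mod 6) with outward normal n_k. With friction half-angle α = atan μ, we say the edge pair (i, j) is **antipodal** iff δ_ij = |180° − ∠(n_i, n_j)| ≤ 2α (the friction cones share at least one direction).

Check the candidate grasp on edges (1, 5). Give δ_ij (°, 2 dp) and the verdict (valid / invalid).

δ = 10.26°, valid

α = atan 0.1 = 5.71°;  2α = 11.42°
edge 1: e_1 = (+0.23, -3.78);  n_1 = (-0.9982, -0.0607)
edge 5: e_5 = (-0.34, +1.39);  n_5 = (+0.9714, +0.2376)
∠(n_1, n_5) = 169.74°
δ = |180° − 169.74°| = 10.26°
10.26° ≤ 2α = 11.42°  →  valid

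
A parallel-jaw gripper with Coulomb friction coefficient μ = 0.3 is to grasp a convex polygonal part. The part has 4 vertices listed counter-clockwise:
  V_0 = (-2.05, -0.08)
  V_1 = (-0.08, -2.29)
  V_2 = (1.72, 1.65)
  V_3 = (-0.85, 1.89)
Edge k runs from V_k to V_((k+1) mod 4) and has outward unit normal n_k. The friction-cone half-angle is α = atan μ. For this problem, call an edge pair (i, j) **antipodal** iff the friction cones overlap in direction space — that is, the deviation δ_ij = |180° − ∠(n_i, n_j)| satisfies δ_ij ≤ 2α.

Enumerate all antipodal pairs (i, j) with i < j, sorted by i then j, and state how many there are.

count = 1; pairs: (1,3)

α = atan 0.3 = 16.70°;  2α = 33.40°
n_0 = (-0.7465, -0.6654)
n_1 = (+0.9096, -0.4155)
n_2 = (+0.0930, +0.9957)
n_3 = (-0.8540, +0.5202)
  (0,1): δ = 66.27°  ·
  (0,2): δ = 42.95°  ·
  (0,3): δ = 106.94°  ·
  (1,2): δ = 70.78°  ·
  (1,3): δ = 6.79°  ✓
  (2,3): δ = 116.01°  ·
antipodal pairs: 1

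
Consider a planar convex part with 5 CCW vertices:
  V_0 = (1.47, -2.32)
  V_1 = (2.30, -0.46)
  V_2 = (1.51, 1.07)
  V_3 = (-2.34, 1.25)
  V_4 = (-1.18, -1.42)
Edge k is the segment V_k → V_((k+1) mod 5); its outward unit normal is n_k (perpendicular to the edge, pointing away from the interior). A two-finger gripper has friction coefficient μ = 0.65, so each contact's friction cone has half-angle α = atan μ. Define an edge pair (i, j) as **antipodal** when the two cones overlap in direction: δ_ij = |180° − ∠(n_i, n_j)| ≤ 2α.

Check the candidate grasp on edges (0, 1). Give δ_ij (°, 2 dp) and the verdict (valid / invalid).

α = atan 0.65 = 33.02°;  2α = 66.05°
edge 0: e_0 = (+0.83, +1.86);  n_0 = (+0.9132, -0.4075)
edge 1: e_1 = (-0.79, +1.53);  n_1 = (+0.8885, +0.4588)
∠(n_0, n_1) = 51.36°
δ = |180° − 51.36°| = 128.64°
128.64° > 2α = 66.05°  →  invalid

δ = 128.64°, invalid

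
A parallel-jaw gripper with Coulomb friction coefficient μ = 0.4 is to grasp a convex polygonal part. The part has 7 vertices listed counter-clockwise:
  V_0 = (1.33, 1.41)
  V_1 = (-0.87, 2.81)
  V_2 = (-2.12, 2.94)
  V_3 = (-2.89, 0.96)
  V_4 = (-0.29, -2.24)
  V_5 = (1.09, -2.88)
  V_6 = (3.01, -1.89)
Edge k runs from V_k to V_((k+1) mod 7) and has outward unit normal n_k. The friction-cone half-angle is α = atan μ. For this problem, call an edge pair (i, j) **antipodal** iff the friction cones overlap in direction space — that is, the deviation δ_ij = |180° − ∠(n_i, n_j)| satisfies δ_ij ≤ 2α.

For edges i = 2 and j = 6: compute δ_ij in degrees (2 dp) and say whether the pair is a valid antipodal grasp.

δ = 48.23°, invalid

α = atan 0.4 = 21.80°;  2α = 43.60°
edge 2: e_2 = (-0.77, -1.98);  n_2 = (-0.9320, +0.3624)
edge 6: e_6 = (-1.68, +3.30);  n_6 = (+0.8912, +0.4537)
∠(n_2, n_6) = 131.77°
δ = |180° − 131.77°| = 48.23°
48.23° > 2α = 43.60°  →  invalid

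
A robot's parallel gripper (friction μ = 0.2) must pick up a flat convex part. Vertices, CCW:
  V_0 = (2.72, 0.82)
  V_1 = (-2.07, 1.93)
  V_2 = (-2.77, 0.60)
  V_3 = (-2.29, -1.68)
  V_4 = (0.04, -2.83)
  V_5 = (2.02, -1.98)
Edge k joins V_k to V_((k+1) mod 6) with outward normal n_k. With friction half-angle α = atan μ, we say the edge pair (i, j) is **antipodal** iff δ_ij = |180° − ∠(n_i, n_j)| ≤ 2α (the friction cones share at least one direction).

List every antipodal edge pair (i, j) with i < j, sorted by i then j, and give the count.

α = atan 0.2 = 11.31°;  2α = 22.62°
n_0 = (+0.2258, +0.9742)
n_1 = (-0.8849, +0.4657)
n_2 = (-0.9785, -0.2060)
n_3 = (-0.4426, -0.8967)
n_4 = (+0.3945, -0.9189)
n_5 = (+0.9701, -0.2425)
  (0,1): δ = 104.71°  ·
  (0,2): δ = 65.06°  ·
  (0,3): δ = 13.22°  ✓
  (0,4): δ = 36.28°  ·
  (0,5): δ = 89.01°  ·
  (1,2): δ = 140.35°  ·
  (1,3): δ = 88.51°  ·
  (1,4): δ = 39.01°  ·
  (1,5): δ = 13.72°  ✓
  (2,3): δ = 128.16°  ·
  (2,4): δ = 78.66°  ·
  (2,5): δ = 25.92°  ·
  (3,4): δ = 130.50°  ·
  (3,5): δ = 77.77°  ·
  (4,5): δ = 127.27°  ·
antipodal pairs: 2

count = 2; pairs: (0,3), (1,5)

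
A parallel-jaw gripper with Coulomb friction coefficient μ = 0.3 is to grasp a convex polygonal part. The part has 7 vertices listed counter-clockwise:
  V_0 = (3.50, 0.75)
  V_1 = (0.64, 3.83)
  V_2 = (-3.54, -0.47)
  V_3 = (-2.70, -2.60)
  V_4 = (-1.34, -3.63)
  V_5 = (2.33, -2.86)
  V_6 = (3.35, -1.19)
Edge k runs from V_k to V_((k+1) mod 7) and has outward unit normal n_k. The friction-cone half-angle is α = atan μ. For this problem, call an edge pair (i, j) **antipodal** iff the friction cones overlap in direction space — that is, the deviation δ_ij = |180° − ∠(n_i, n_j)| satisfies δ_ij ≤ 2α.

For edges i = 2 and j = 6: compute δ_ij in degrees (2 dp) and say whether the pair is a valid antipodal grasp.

δ = 25.94°, valid

α = atan 0.3 = 16.70°;  2α = 33.40°
edge 2: e_2 = (+0.84, -2.13);  n_2 = (-0.9303, -0.3669)
edge 6: e_6 = (+0.15, +1.94);  n_6 = (+0.9970, -0.0771)
∠(n_2, n_6) = 154.06°
δ = |180° − 154.06°| = 25.94°
25.94° ≤ 2α = 33.40°  →  valid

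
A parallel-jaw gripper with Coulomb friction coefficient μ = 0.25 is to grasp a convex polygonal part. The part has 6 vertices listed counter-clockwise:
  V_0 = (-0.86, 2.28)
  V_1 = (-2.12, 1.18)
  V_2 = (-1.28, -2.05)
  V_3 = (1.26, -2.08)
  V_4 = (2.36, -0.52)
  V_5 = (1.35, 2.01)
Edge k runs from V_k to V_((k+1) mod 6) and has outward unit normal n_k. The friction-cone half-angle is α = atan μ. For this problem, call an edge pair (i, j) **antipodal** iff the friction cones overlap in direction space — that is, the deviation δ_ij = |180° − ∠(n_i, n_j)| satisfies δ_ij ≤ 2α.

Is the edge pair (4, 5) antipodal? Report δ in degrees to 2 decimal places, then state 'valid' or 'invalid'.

δ = 118.73°, invalid

α = atan 0.25 = 14.04°;  2α = 28.07°
edge 4: e_4 = (-1.01, +2.53);  n_4 = (+0.9287, +0.3708)
edge 5: e_5 = (-2.21, +0.27);  n_5 = (+0.1213, +0.9926)
∠(n_4, n_5) = 61.27°
δ = |180° − 61.27°| = 118.73°
118.73° > 2α = 28.07°  →  invalid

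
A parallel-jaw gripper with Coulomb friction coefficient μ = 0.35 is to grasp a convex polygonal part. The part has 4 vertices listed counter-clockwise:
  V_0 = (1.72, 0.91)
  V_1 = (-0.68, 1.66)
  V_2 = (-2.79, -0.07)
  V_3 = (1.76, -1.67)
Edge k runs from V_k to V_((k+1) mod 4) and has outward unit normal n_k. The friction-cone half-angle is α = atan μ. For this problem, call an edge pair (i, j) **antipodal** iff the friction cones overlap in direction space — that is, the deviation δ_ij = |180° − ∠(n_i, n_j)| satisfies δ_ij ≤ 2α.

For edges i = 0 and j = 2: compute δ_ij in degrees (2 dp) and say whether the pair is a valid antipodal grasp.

α = atan 0.35 = 19.29°;  2α = 38.58°
edge 0: e_0 = (-2.40, +0.75);  n_0 = (+0.2983, +0.9545)
edge 2: e_2 = (+4.55, -1.60);  n_2 = (-0.3317, -0.9434)
∠(n_0, n_2) = 177.98°
δ = |180° − 177.98°| = 2.02°
2.02° ≤ 2α = 38.58°  →  valid

δ = 2.02°, valid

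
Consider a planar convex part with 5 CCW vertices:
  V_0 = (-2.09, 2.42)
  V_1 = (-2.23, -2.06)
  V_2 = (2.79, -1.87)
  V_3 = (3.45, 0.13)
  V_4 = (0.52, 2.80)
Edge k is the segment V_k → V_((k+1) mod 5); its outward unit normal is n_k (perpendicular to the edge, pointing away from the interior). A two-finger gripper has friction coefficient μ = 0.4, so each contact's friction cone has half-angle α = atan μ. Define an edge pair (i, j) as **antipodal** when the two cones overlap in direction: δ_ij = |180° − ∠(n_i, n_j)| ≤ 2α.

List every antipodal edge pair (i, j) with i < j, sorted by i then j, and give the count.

count = 2; pairs: (0,2), (1,4)

α = atan 0.4 = 21.80°;  2α = 43.60°
n_0 = (-0.9995, +0.0312)
n_1 = (+0.0378, -0.9993)
n_2 = (+0.9496, -0.3134)
n_3 = (+0.6736, +0.7391)
n_4 = (-0.1441, +0.9896)
  (0,1): δ = 86.04°  ·
  (0,2): δ = 16.47°  ✓
  (0,3): δ = 49.45°  ·
  (0,4): δ = 100.07°  ·
  (1,2): δ = 110.43°  ·
  (1,3): δ = 44.51°  ·
  (1,4): δ = 6.12°  ✓
  (2,3): δ = 114.08°  ·
  (2,4): δ = 63.45°  ·
  (3,4): δ = 129.37°  ·
antipodal pairs: 2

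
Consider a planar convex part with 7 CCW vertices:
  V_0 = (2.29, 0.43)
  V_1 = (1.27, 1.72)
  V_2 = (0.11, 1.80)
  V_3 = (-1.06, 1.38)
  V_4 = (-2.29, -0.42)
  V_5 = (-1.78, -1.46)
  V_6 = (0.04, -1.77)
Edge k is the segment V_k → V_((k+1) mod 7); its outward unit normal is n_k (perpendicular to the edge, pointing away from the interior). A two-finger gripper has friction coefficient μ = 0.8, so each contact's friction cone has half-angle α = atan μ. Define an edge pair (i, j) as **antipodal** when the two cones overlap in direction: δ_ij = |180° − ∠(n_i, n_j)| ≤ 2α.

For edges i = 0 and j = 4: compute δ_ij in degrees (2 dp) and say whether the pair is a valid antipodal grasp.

α = atan 0.8 = 38.66°;  2α = 77.32°
edge 0: e_0 = (-1.02, +1.29);  n_0 = (+0.7844, +0.6202)
edge 4: e_4 = (+0.51, -1.04);  n_4 = (-0.8979, -0.4403)
∠(n_0, n_4) = 167.79°
δ = |180° − 167.79°| = 12.21°
12.21° ≤ 2α = 77.32°  →  valid

δ = 12.21°, valid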